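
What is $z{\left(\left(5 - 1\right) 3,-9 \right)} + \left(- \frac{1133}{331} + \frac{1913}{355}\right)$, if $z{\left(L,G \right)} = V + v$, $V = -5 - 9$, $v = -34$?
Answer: $- \frac{5409252}{117505} \approx -46.034$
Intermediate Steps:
$V = -14$ ($V = -5 - 9 = -14$)
$z{\left(L,G \right)} = -48$ ($z{\left(L,G \right)} = -14 - 34 = -48$)
$z{\left(\left(5 - 1\right) 3,-9 \right)} + \left(- \frac{1133}{331} + \frac{1913}{355}\right) = -48 + \left(- \frac{1133}{331} + \frac{1913}{355}\right) = -48 + \frac{230988}{117505} = - \frac{5409252}{117505}$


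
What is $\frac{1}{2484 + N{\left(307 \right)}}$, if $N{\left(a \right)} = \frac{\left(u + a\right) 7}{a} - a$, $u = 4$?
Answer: $\frac{307}{670516} \approx 0.00045786$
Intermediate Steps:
$N{\left(a \right)} = - a + \frac{28 + 7 a}{a}$ ($N{\left(a \right)} = \frac{\left(4 + a\right) 7}{a} - a = \frac{28 + 7 a}{a} - a = - a + \frac{28 + 7 a}{a}$)
$\frac{1}{2484 + N{\left(307 \right)}} = \frac{1}{2484 + \left(7 - 307 + \frac{28}{307}\right)} = \frac{1}{2484 - \frac{92072}{307}} = \frac{1}{\frac{670516}{307}} = \frac{307}{670516}$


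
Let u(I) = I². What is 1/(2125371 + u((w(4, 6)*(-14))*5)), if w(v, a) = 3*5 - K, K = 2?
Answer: 1/2953471 ≈ 3.3858e-7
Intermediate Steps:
w(v, a) = 13 (w(v, a) = 3*5 - 1*2 = 15 - 2 = 13)
1/(2125371 + u((w(4, 6)*(-14))*5)) = 1/(2125371 + ((13*(-14))*5)²) = 1/(2125371 + (-182*5)²) = 1/(2125371 + (-910)²) = 1/(2125371 + 828100) = 1/2953471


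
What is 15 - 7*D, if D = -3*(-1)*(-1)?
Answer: 36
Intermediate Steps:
D = -3 (D = 3*(-1) = -3)
15 - 7*D = 15 - 7*(-3) = 15 + 21 = 36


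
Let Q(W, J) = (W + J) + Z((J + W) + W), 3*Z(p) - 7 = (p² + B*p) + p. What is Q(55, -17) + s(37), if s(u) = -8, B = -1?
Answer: 8746/3 ≈ 2915.3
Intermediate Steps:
Z(p) = 7/3 + p²/3 (Z(p) = 7/3 + ((p² - p) + p)/3 = 7/3 + p²/3)
Q(W, J) = 7/3 + J + W + (J + 2*W)²/3 (Q(W, J) = (W + J) + (7/3 + ((J + W) + W)²/3) = (J + W) + (7/3 + (J + 2*W)²/3) = 7/3 + J + W + (J + 2*W)²/3)
Q(55, -17) + s(37) = (7/3 - 17 + 55 + (-17 + 2*55)²/3) - 8 = (7/3 - 17 + 55 + (-17 + 110)²/3) - 8 = (7/3 - 17 + 55 + (⅓)*93²) - 8 = (7/3 - 17 + 55 + (⅓)*8649) - 8 = (7/3 - 17 + 55 + 2883) - 8 = 8770/3 - 8 = 8746/3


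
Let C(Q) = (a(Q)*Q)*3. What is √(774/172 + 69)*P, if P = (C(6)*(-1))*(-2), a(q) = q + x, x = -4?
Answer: 252*√6 ≈ 617.27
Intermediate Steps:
a(q) = -4 + q (a(q) = q - 4 = -4 + q)
C(Q) = 3*Q*(-4 + Q) (C(Q) = ((-4 + Q)*Q)*3 = (Q*(-4 + Q))*3 = 3*Q*(-4 + Q))
P = 72 (P = ((3*6*(-4 + 6))*(-1))*(-2) = ((3*6*2)*(-1))*(-2) = (36*(-1))*(-2) = -36*(-2) = 72)
√(774/172 + 69)*P = √(774/172 + 69)*72 = √(774*(1/172) + 69)*72 = √(9/2 + 69)*72 = √(147/2)*72 = (7*√6/2)*72 = 252*√6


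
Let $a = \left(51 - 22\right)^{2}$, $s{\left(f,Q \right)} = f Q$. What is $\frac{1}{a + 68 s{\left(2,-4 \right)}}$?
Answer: $\frac{1}{297} \approx 0.003367$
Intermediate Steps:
$s{\left(f,Q \right)} = Q f$
$a = 841$ ($a = 29^{2} = 841$)
$\frac{1}{a + 68 s{\left(2,-4 \right)}} = \frac{1}{841 + 68 \left(\left(-4\right) 2\right)} = \frac{1}{841 + 68 \left(-8\right)} = \frac{1}{841 - 544} = \frac{1}{297}$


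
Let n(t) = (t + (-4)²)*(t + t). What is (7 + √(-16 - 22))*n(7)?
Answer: 2254 + 322*I*√38 ≈ 2254.0 + 1984.9*I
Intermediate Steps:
n(t) = 2*t*(16 + t) (n(t) = (t + 16)*(2*t) = (16 + t)*(2*t) = 2*t*(16 + t))
(7 + √(-16 - 22))*n(7) = (7 + √(-16 - 22))*(2*7*(16 + 7)) = (7 + √(-38))*(2*7*23) = (7 + I*√38)*322 = 2254 + 322*I*√38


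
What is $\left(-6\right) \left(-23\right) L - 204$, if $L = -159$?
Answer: $-22146$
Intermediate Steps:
$\left(-6\right) \left(-23\right) L - 204 = \left(-6\right) \left(-23\right) \left(-159\right) - 204 = 138 \left(-159\right) - 204 = -21942 - 204 = -22146$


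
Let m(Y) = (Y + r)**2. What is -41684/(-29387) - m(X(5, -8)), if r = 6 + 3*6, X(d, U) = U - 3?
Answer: -4924719/29387 ≈ -167.58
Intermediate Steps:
X(d, U) = -3 + U
r = 24 (r = 6 + 18 = 24)
m(Y) = (24 + Y)**2 (m(Y) = (Y + 24)**2 = (24 + Y)**2)
-41684/(-29387) - m(X(5, -8)) = -41684/(-29387) - (24 + (-3 - 8))**2 = -41684*(-1/29387) - (24 - 11)**2 = 41684/29387 - 1*13**2 = 41684/29387 - 1*169 = 41684/29387 - 169 = -4924719/29387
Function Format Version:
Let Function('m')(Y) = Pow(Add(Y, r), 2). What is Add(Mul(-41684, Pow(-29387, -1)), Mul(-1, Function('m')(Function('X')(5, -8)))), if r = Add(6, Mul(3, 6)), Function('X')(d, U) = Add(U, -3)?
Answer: Rational(-4924719, 29387) ≈ -167.58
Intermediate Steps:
Function('X')(d, U) = Add(-3, U)
r = 24 (r = Add(6, 18) = 24)
Function('m')(Y) = Pow(Add(24, Y), 2) (Function('m')(Y) = Pow(Add(Y, 24), 2) = Pow(Add(24, Y), 2))
Add(Mul(-41684, Pow(-29387, -1)), Mul(-1, Function('m')(Function('X')(5, -8)))) = Add(Mul(-41684, Pow(-29387, -1)), Mul(-1, Pow(Add(24, Add(-3, -8)), 2))) = Add(Mul(-41684, Rational(-1, 29387)), Mul(-1, Pow(Add(24, -11), 2))) = Add(Rational(41684, 29387), Mul(-1, Pow(13, 2))) = Add(Rational(41684, 29387), Mul(-1, 169)) = Add(Rational(41684, 29387), -169) = Rational(-4924719, 29387)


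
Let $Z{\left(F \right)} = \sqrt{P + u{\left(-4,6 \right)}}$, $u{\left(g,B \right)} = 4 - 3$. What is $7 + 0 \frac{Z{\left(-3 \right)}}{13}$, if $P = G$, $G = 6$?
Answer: $7$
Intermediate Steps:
$u{\left(g,B \right)} = 1$
$P = 6$
$Z{\left(F \right)} = \sqrt{7}$ ($Z{\left(F \right)} = \sqrt{6 + 1} = \sqrt{7}$)
$7 + 0 \frac{Z{\left(-3 \right)}}{13} = 7 + 0 \frac{\sqrt{7}}{13} = 7 + 0 = 7$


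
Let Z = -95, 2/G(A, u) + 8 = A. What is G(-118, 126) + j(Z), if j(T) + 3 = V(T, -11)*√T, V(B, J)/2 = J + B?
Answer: -190/63 - 212*I*√95 ≈ -3.0159 - 2066.3*I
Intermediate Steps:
G(A, u) = 2/(-8 + A)
V(B, J) = 2*B + 2*J (V(B, J) = 2*(J + B) = 2*(B + J) = 2*B + 2*J)
j(T) = -3 + √T*(-22 + 2*T) (j(T) = -3 + (2*T + 2*(-11))*√T = -3 + (2*T - 22)*√T = -3 + (-22 + 2*T)*√T = -3 + √T*(-22 + 2*T))
G(-118, 126) + j(Z) = 2/(-8 - 118) + (-3 + 2*√(-95)*(-11 - 95)) = 2/(-126) + (-3 + 2*(I*√95)*(-106)) = 2*(-1/126) + (-3 - 212*I*√95) = -1/63 + (-3 - 212*I*√95) = -190/63 - 212*I*√95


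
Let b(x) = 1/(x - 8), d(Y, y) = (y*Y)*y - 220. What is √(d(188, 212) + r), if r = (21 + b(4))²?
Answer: √135194921/4 ≈ 2906.8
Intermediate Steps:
d(Y, y) = -220 + Y*y² (d(Y, y) = (Y*y)*y - 220 = Y*y² - 220 = -220 + Y*y²)
b(x) = 1/(-8 + x)
r = 6889/16 (r = (21 + 1/(-8 + 4))² = (21 + 1/(-4))² = (21 - ¼)² = (83/4)² = 6889/16 ≈ 430.56)
√(d(188, 212) + r) = √((-220 + 188*212²) + 6889/16) = √((-220 + 188*44944) + 6889/16) = √((-220 + 8449472) + 6889/16) = √(8449252 + 6889/16) = √(135194921/16) = √135194921/4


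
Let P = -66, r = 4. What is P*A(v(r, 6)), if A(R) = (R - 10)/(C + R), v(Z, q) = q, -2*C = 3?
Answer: 176/3 ≈ 58.667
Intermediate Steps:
C = -3/2 (C = -1/2*3 = -3/2 ≈ -1.5000)
A(R) = (-10 + R)/(-3/2 + R) (A(R) = (R - 10)/(-3/2 + R) = (-10 + R)/(-3/2 + R))
P*A(v(r, 6)) = -132*(-10 + 6)/(-3 + 2*6) = -132*(-4)/(-3 + 12) = -132*(-4)/9 = -66*(-8/9) = 176/3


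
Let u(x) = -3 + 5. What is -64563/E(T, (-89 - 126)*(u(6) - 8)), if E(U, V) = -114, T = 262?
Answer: 21521/38 ≈ 566.34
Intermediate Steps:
u(x) = 2
-64563/E(T, (-89 - 126)*(u(6) - 8)) = -64563/(-114) = -64563*(-1/114) = 21521/38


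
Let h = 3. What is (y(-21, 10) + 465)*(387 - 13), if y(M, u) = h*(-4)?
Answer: 169422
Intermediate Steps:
y(M, u) = -12 (y(M, u) = 3*(-4) = -12)
(y(-21, 10) + 465)*(387 - 13) = (-12 + 465)*(387 - 13) = 453*374 = 169422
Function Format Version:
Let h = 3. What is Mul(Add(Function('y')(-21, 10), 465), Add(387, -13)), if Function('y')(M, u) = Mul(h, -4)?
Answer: 169422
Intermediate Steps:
Function('y')(M, u) = -12 (Function('y')(M, u) = Mul(3, -4) = -12)
Mul(Add(Function('y')(-21, 10), 465), Add(387, -13)) = Mul(Add(-12, 465), Add(387, -13)) = Mul(453, 374) = 169422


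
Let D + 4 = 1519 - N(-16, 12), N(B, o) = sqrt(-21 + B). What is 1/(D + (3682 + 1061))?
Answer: 6258/39162601 + I*sqrt(37)/39162601 ≈ 0.0001598 + 1.5532e-7*I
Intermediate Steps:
D = 1515 - I*sqrt(37) (D = -4 + (1519 - sqrt(-21 - 16)) = -4 + (1519 - sqrt(-37)) = -4 + (1519 - I*sqrt(37)) = 1515 - I*sqrt(37) ≈ 1515.0 - 6.0828*I)
1/(D + (3682 + 1061)) = 1/((1515 - I*sqrt(37)) + (3682 + 1061)) = 1/((1515 - I*sqrt(37)) + 4743) = 1/(6258 - I*sqrt(37))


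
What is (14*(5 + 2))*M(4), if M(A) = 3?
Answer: 294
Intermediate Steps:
(14*(5 + 2))*M(4) = (14*(5 + 2))*3 = (14*7)*3 = 98*3 = 294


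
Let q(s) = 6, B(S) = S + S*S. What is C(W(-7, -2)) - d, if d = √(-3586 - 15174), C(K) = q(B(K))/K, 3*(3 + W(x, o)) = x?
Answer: -9/8 - 2*I*√4690 ≈ -1.125 - 136.97*I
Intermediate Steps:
B(S) = S + S²
W(x, o) = -3 + x/3
C(K) = 6/K
d = 2*I*√4690 (d = √(-18760) = 2*I*√4690 ≈ 136.97*I)
C(W(-7, -2)) - d = 6/(-3 + (⅓)*(-7)) - 2*I*√4690 = 6/(-3 - 7/3) - 2*I*√4690 = 6/(-16/3) - 2*I*√4690 = 6*(-3/16) - 2*I*√4690 = -9/8 - 2*I*√4690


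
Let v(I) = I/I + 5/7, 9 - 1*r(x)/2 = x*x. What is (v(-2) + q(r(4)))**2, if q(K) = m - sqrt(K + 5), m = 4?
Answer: 1159/49 - 240*I/7 ≈ 23.653 - 34.286*I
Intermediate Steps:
r(x) = 18 - 2*x**2 (r(x) = 18 - 2*x*x = 18 - 2*x**2)
v(I) = 12/7 (v(I) = 1 + 5*(1/7) = 1 + 5/7 = 12/7)
q(K) = 4 - sqrt(5 + K) (q(K) = 4 - sqrt(K + 5) = 4 - sqrt(5 + K))
(v(-2) + q(r(4)))**2 = (12/7 + (4 - sqrt(5 + (18 - 2*4**2))))**2 = (12/7 + (4 - sqrt(5 + (18 - 2*16))))**2 = (12/7 + (4 - sqrt(5 + (18 - 32))))**2 = (12/7 + (4 - sqrt(5 - 14)))**2 = (12/7 + (4 - sqrt(-9)))**2 = (12/7 + (4 - 3*I))**2 = (40/7 - 3*I)**2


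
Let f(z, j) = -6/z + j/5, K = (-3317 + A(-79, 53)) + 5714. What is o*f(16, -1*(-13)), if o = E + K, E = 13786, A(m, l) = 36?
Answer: 1443491/40 ≈ 36087.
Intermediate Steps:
K = 2433 (K = (-3317 + 36) + 5714 = -3281 + 5714 = 2433)
f(z, j) = -6/z + j/5 (f(z, j) = -6/z + j*(1/5) = -6/z + j/5)
o = 16219 (o = 13786 + 2433 = 16219)
o*f(16, -1*(-13)) = 16219*(-6/16 + (-1*(-13))/5) = 16219*(-6*1/16 + (1/5)*13) = 16219*(-3/8 + 13/5) = 16219*(89/40) = 1443491/40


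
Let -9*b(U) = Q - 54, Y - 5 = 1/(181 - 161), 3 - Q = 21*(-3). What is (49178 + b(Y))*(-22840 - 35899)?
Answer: -8665764670/3 ≈ -2.8886e+9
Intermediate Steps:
Q = 66 (Q = 3 - 21*(-3) = 3 - 1*(-63) = 3 + 63 = 66)
Y = 101/20 (Y = 5 + 1/(181 - 161) = 5 + 1/20 = 101/20 ≈ 5.0500)
b(U) = -4/3 (b(U) = -(66 - 54)/9 = -⅑*12 = -4/3)
(49178 + b(Y))*(-22840 - 35899) = (49178 - 4/3)*(-22840 - 35899) = (147530/3)*(-58739) = -8665764670/3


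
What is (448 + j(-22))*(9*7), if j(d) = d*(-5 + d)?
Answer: 65646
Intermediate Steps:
(448 + j(-22))*(9*7) = (448 - 22*(-5 - 22))*(9*7) = (448 - 22*(-27))*63 = (448 + 594)*63 = 1042*63 = 65646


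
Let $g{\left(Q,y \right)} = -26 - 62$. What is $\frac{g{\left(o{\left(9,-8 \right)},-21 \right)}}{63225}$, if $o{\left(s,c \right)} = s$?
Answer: $- \frac{88}{63225} \approx -0.0013919$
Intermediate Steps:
$g{\left(Q,y \right)} = -88$ ($g{\left(Q,y \right)} = -26 - 62 = -88$)
$\frac{g{\left(o{\left(9,-8 \right)},-21 \right)}}{63225} = - \frac{88}{63225}$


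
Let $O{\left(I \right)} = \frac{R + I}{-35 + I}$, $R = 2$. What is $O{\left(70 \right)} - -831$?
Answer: $\frac{29157}{35} \approx 833.06$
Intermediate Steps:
$O{\left(I \right)} = \frac{2 + I}{-35 + I}$
$O{\left(70 \right)} - -831 = \frac{2 + 70}{-35 + 70} - -831 = \frac{1}{35} \cdot 72 + 831 = \frac{72}{35} + 831 = \frac{29157}{35}$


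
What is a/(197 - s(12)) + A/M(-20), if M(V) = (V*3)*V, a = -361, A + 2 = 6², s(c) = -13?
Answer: -2367/1400 ≈ -1.6907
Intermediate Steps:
A = 34 (A = -2 + 6² = -2 + 36 = 34)
M(V) = 3*V² (M(V) = (3*V)*V = 3*V²)
a/(197 - s(12)) + A/M(-20) = -361/(197 - 1*(-13)) + 34/((3*(-20)²)) = -361/(197 + 13) + 34/((3*400)) = -361/210 + 34/1200 = -361*1/210 + 34*(1/1200) = -361/210 + 17/600 = -2367/1400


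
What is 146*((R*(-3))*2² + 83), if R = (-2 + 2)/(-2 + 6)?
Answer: 12118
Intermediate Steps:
R = 0 (R = 0/4 = 0*(¼) = 0)
146*((R*(-3))*2² + 83) = 146*((0*(-3))*2² + 83) = 146*(0*4 + 83) = 146*(0 + 83) = 146*83 = 12118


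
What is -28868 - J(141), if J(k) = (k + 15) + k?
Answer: -29165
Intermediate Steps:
J(k) = 15 + 2*k (J(k) = (15 + k) + k = 15 + 2*k)
-28868 - J(141) = -28868 - (15 + 2*141) = -28868 - (15 + 282) = -28868 - 1*297 = -28868 - 297 = -29165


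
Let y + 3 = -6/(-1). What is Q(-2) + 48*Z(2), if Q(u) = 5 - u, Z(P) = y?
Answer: 151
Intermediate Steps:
y = 3 (y = -3 - 6/(-1) = -3 - 6*(-1) = -3 + 6 = 3)
Z(P) = 3
Q(-2) + 48*Z(2) = (5 - 1*(-2)) + 48*3 = (5 + 2) + 144 = 7 + 144 = 151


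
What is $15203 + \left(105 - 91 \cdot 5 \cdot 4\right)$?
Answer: $13488$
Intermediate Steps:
$15203 + \left(105 - 91 \cdot 5 \cdot 4\right) = 15203 + \left(105 - 1820\right) = 15203 - 1715 = 13488$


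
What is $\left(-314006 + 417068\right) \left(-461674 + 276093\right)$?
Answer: $-19126349022$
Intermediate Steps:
$\left(-314006 + 417068\right) \left(-461674 + 276093\right) = 103062 \left(-185581\right) = -19126349022$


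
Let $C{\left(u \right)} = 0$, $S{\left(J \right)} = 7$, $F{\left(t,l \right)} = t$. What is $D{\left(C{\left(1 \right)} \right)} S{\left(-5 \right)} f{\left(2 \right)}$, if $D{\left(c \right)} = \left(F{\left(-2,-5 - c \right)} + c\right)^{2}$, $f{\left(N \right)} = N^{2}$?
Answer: $112$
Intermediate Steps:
$D{\left(c \right)} = \left(-2 + c\right)^{2}$
$D{\left(C{\left(1 \right)} \right)} S{\left(-5 \right)} f{\left(2 \right)} = \left(-2 + 0\right)^{2} \cdot 7 \cdot 2^{2} = \left(-2\right)^{2} \cdot 7 \cdot 4 = 4 \cdot 7 \cdot 4 = 28 \cdot 4 = 112$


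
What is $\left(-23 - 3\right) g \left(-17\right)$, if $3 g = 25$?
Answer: $\frac{11050}{3} \approx 3683.3$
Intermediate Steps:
$g = \frac{25}{3}$ ($g = \frac{1}{3} \cdot 25 = \frac{25}{3} \approx 8.3333$)
$\left(-23 - 3\right) g \left(-17\right) = \left(-23 - 3\right) \frac{25}{3} \left(-17\right) = \left(-26\right) \frac{25}{3} \left(-17\right) = \left(- \frac{650}{3}\right) \left(-17\right) = \frac{11050}{3}$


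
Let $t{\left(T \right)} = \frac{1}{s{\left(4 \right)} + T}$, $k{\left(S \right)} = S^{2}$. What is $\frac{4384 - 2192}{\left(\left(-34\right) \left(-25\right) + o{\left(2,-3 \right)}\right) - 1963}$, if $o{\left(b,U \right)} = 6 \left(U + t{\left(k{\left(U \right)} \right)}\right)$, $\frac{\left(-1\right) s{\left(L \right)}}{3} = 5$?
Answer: $- \frac{548}{283} \approx -1.9364$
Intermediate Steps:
$s{\left(L \right)} = -15$ ($s{\left(L \right)} = \left(-3\right) 5 = -15$)
$t{\left(T \right)} = \frac{1}{-15 + T}$
$o{\left(b,U \right)} = 6 U + \frac{6}{-15 + U^{2}}$ ($o{\left(b,U \right)} = 6 \left(U + \frac{1}{-15 + U^{2}}\right) = 6 U + \frac{6}{-15 + U^{2}}$)
$\frac{4384 - 2192}{\left(\left(-34\right) \left(-25\right) + o{\left(2,-3 \right)}\right) - 1963} = \frac{4384 - 2192}{\left(\left(-34\right) \left(-25\right) + \frac{6 \left(1 - 3 \left(-15 + \left(-3\right)^{2}\right)\right)}{-15 + \left(-3\right)^{2}}\right) - 1963} = \frac{2192}{\left(850 + \frac{6 \left(1 - 3 \left(-15 + 9\right)\right)}{-15 + 9}\right) - 1963} = \frac{2192}{\left(850 + \frac{6 \left(1 - -18\right)}{-6}\right) - 1963} = \frac{2192}{\left(850 + 6 \left(- \frac{1}{6}\right) \left(1 + 18\right)\right) - 1963} = \frac{2192}{\left(850 + 6 \left(- \frac{1}{6}\right) 19\right) - 1963} = \frac{2192}{\left(850 - 19\right) - 1963} = \frac{2192}{831 - 1963} = \frac{2192}{-1132} = 2192 \left(- \frac{1}{1132}\right) = - \frac{548}{283}$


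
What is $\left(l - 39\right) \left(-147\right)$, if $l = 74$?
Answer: $-5145$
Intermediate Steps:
$\left(l - 39\right) \left(-147\right) = \left(74 - 39\right) \left(-147\right) = 35 \left(-147\right) = -5145$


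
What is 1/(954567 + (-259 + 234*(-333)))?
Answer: 1/876386 ≈ 1.1411e-6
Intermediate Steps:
1/(954567 + (-259 + 234*(-333))) = 1/(954567 + (-259 - 77922)) = 1/(954567 - 78181) = 1/876386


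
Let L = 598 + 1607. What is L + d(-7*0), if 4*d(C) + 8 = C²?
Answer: 2203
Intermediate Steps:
L = 2205
d(C) = -2 + C²/4
L + d(-7*0) = 2205 + (-2 + (-7*0)²/4) = 2205 + (-2 + (¼)*0²) = 2205 + (-2 + (¼)*0) = 2205 + (-2 + 0) = 2205 - 2 = 2203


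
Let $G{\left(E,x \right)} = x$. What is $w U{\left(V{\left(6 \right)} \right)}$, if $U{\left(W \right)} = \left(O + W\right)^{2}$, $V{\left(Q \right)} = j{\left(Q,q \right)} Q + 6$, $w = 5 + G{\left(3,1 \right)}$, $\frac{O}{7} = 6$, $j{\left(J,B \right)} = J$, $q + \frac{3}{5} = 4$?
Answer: $42336$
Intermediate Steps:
$q = \frac{17}{5}$ ($q = - \frac{3}{5} + 4 = \frac{17}{5} \approx 3.4$)
$O = 42$ ($O = 7 \cdot 6 = 42$)
$w = 6$ ($w = 5 + 1 = 6$)
$V{\left(Q \right)} = 6 + Q^{2}$ ($V{\left(Q \right)} = Q Q + 6 = Q^{2} + 6 = 6 + Q^{2}$)
$U{\left(W \right)} = \left(42 + W\right)^{2}$
$w U{\left(V{\left(6 \right)} \right)} = 6 \left(42 + \left(6 + 6^{2}\right)\right)^{2} = 6 \left(42 + \left(6 + 36\right)\right)^{2} = 6 \left(42 + 42\right)^{2} = 6 \cdot 84^{2} = 6 \cdot 7056 = 42336$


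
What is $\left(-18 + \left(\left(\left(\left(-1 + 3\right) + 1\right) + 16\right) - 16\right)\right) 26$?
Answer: $-390$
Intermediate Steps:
$\left(-18 + \left(\left(\left(\left(-1 + 3\right) + 1\right) + 16\right) - 16\right)\right) 26 = \left(-18 + \left(\left(\left(2 + 1\right) + 16\right) - 16\right)\right) 26 = \left(-18 + \left(\left(3 + 16\right) - 16\right)\right) 26 = \left(-18 + \left(19 - 16\right)\right) 26 = \left(-18 + 3\right) 26 = \left(-15\right) 26 = -390$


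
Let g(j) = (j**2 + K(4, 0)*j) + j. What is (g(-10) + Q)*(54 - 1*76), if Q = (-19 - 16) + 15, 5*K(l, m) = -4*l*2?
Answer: -2948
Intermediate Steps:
K(l, m) = -8*l/5 (K(l, m) = (-4*l*2)/5 = (-8*l)/5 = -8*l/5)
g(j) = j**2 - 27*j/5 (g(j) = (j**2 + (-8/5*4)*j) + j = (j**2 - 32*j/5) + j = j**2 - 27*j/5)
Q = -20 (Q = -35 + 15 = -20)
(g(-10) + Q)*(54 - 1*76) = ((1/5)*(-10)*(-27 + 5*(-10)) - 20)*(54 - 1*76) = ((1/5)*(-10)*(-27 - 50) - 20)*(54 - 76) = ((1/5)*(-10)*(-77) - 20)*(-22) = (154 - 20)*(-22) = 134*(-22) = -2948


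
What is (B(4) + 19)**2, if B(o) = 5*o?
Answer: 1521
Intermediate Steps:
(B(4) + 19)**2 = (5*4 + 19)**2 = (20 + 19)**2 = 39**2 = 1521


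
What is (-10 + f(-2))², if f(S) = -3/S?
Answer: 289/4 ≈ 72.250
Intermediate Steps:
(-10 + f(-2))² = (-10 - 3/(-2))² = (-10 - 3*(-½))² = (-10 + 3/2)² = (-17/2)² = 289/4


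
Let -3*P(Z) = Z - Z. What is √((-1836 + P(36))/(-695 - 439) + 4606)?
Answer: 2*√507990/21 ≈ 67.879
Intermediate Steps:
P(Z) = 0 (P(Z) = -(Z - Z)/3 = -⅓*0 = 0)
√((-1836 + P(36))/(-695 - 439) + 4606) = √((-1836 + 0)/(-695 - 439) + 4606) = √(-1836/(-1134) + 4606) = √(-1836*(-1/1134) + 4606) = √(34/21 + 4606) = √(96760/21) = 2*√507990/21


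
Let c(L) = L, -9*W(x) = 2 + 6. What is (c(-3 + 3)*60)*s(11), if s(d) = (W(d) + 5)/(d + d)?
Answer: 0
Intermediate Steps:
W(x) = -8/9 (W(x) = -(2 + 6)/9 = -⅑*8 = -8/9)
s(d) = 37/(18*d) (s(d) = (-8/9 + 5)/(d + d) = 37/(9*((2*d))) = 37*(1/(2*d))/9 = 37/(18*d))
(c(-3 + 3)*60)*s(11) = ((-3 + 3)*60)*((37/18)/11) = (0*60)*((37/18)*(1/11)) = 0*(37/198) = 0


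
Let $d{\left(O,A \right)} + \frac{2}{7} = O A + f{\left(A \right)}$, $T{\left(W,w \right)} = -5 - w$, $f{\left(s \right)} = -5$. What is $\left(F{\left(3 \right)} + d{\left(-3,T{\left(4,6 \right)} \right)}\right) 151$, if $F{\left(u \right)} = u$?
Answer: $\frac{32465}{7} \approx 4637.9$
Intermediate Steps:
$d{\left(O,A \right)} = - \frac{37}{7} + A O$ ($d{\left(O,A \right)} = - \frac{2}{7} + \left(O A - 5\right) = - \frac{2}{7} + \left(A O - 5\right) = - \frac{2}{7} + \left(-5 + A O\right) = - \frac{37}{7} + A O$)
$\left(F{\left(3 \right)} + d{\left(-3,T{\left(4,6 \right)} \right)}\right) 151 = \left(3 - \left(\frac{37}{7} - \left(-5 - 6\right) \left(-3\right)\right)\right) 151 = \left(3 - - \frac{194}{7}\right) 151 = \left(3 + \left(- \frac{37}{7} + 33\right)\right) 151 = \left(3 + \frac{194}{7}\right) 151 = \frac{215}{7} \cdot 151 = \frac{32465}{7}$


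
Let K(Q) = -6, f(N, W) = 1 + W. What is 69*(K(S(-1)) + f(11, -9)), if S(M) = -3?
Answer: -966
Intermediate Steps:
69*(K(S(-1)) + f(11, -9)) = 69*(-6 + (1 - 9)) = 69*(-6 - 8) = 69*(-14) = -966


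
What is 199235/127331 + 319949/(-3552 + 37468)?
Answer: 47496680379/4318558196 ≈ 10.998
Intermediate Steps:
199235/127331 + 319949/(-3552 + 37468) = 199235*(1/127331) + 319949/33916 = 199235/127331 + 319949*(1/33916) = 199235/127331 + 319949/33916 = 47496680379/4318558196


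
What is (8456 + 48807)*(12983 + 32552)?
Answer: 2607470705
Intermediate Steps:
(8456 + 48807)*(12983 + 32552) = 57263*45535 = 2607470705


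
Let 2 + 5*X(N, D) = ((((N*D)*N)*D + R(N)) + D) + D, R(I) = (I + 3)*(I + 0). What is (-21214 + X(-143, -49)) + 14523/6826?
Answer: 334555295189/34130 ≈ 9.8024e+6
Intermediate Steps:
R(I) = I*(3 + I) (R(I) = (3 + I)*I = I*(3 + I))
X(N, D) = -⅖ + 2*D/5 + N*(3 + N)/5 + D²*N²/5 (X(N, D) = -⅖ + (((((N*D)*N)*D + N*(3 + N)) + D) + D)/5 = -⅖ + (((((D*N)*N)*D + N*(3 + N)) + D) + D)/5 = -⅖ + ((((D*N²)*D + N*(3 + N)) + D) + D)/5 = -⅖ + (((D²*N² + N*(3 + N)) + D) + D)/5 = -⅖ + (((N*(3 + N) + D²*N²) + D) + D)/5 = -⅖ + ((D + N*(3 + N) + D²*N²) + D)/5 = -⅖ + (2*D + N*(3 + N) + D²*N²)/5 = -⅖ + (2*D/5 + N*(3 + N)/5 + D²*N²/5) = -⅖ + 2*D/5 + N*(3 + N)/5 + D²*N²/5)
(-21214 + X(-143, -49)) + 14523/6826 = (-21214 + (-⅖ + (⅖)*(-49) + (⅕)*(-143)*(3 - 143) + (⅕)*(-49)²*(-143)²)) + 14523/6826 = (-21214 + (-⅖ - 98/5 + (⅕)*(-143)*(-140) + (⅕)*2401*20449)) + 14523*(1/6826) = (-21214 + (-⅖ - 98/5 + 4004 + 49098049/5)) + 14523/6826 = (-21214 + 49117969/5) + 14523/6826 = 49011899/5 + 14523/6826 = 334555295189/34130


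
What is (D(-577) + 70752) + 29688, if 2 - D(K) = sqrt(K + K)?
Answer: 100442 - I*sqrt(1154) ≈ 1.0044e+5 - 33.971*I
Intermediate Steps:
D(K) = 2 - sqrt(2)*sqrt(K) (D(K) = 2 - sqrt(K + K) = 2 - sqrt(2*K) = 2 - sqrt(2)*sqrt(K))
(D(-577) + 70752) + 29688 = ((2 - sqrt(2)*sqrt(-577)) + 70752) + 29688 = ((2 - sqrt(2)*I*sqrt(577)) + 70752) + 29688 = ((2 - I*sqrt(1154)) + 70752) + 29688 = (70754 - I*sqrt(1154)) + 29688 = 100442 - I*sqrt(1154)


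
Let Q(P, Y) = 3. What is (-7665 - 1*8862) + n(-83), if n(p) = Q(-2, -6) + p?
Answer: -16607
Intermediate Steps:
n(p) = 3 + p
(-7665 - 1*8862) + n(-83) = (-7665 - 1*8862) + (3 - 83) = (-7665 - 8862) - 80 = -16527 - 80 = -16607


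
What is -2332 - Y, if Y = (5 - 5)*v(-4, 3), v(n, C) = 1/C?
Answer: -2332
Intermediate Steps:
Y = 0 (Y = (5 - 5)/3 = 0*(1/3) = 0)
-2332 - Y = -2332 - 1*0 = -2332 + 0 = -2332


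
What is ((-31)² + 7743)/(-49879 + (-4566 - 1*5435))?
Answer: -1088/7485 ≈ -0.14536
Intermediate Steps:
((-31)² + 7743)/(-49879 + (-4566 - 1*5435)) = (961 + 7743)/(-49879 + (-4566 - 5435)) = 8704/(-49879 - 10001) = 8704/(-59880) = 8704*(-1/59880) = -1088/7485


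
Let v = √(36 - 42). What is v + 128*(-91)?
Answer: -11648 + I*√6 ≈ -11648.0 + 2.4495*I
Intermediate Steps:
v = I*√6 (v = √(-6) = I*√6 ≈ 2.4495*I)
v + 128*(-91) = I*√6 + 128*(-91) = I*√6 - 11648 = -11648 + I*√6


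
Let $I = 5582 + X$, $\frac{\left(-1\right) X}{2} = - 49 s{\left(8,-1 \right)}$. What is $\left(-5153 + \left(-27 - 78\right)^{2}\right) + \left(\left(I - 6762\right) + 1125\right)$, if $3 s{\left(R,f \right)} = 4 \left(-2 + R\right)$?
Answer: $6601$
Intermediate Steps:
$s{\left(R,f \right)} = - \frac{8}{3} + \frac{4 R}{3}$ ($s{\left(R,f \right)} = \frac{4 \left(-2 + R\right)}{3} = \frac{-8 + 4 R}{3} = - \frac{8}{3} + \frac{4 R}{3}$)
$X = 784$ ($X = - 2 \left(- 49 \left(- \frac{8}{3} + \frac{4}{3} \cdot 8\right)\right) = - 2 \left(- 49 \left(- \frac{8}{3} + \frac{32}{3}\right)\right) = - 2 \left(\left(-49\right) 8\right) = \left(-2\right) \left(-392\right) = 784$)
$I = 6366$ ($I = 5582 + 784 = 6366$)
$\left(-5153 + \left(-27 - 78\right)^{2}\right) + \left(\left(I - 6762\right) + 1125\right) = \left(-5153 + \left(-27 - 78\right)^{2}\right) + \left(\left(6366 - 6762\right) + 1125\right) = \left(-5153 + \left(-105\right)^{2}\right) + \left(-396 + 1125\right) = \left(-5153 + 11025\right) + 729 = 5872 + 729 = 6601$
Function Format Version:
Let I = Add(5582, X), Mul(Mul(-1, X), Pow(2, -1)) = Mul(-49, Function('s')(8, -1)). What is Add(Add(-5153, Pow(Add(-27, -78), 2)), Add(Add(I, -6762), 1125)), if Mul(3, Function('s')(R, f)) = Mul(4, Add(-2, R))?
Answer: 6601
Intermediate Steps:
Function('s')(R, f) = Add(Rational(-8, 3), Mul(Rational(4, 3), R)) (Function('s')(R, f) = Mul(Rational(1, 3), Mul(4, Add(-2, R))) = Mul(Rational(1, 3), Add(-8, Mul(4, R))) = Add(Rational(-8, 3), Mul(Rational(4, 3), R)))
X = 784 (X = Mul(-2, Mul(-49, Add(Rational(-8, 3), Mul(Rational(4, 3), 8)))) = Mul(-2, Mul(-49, Add(Rational(-8, 3), Rational(32, 3)))) = Mul(-2, Mul(-49, 8)) = Mul(-2, -392) = 784)
I = 6366 (I = Add(5582, 784) = 6366)
Add(Add(-5153, Pow(Add(-27, -78), 2)), Add(Add(I, -6762), 1125)) = Add(Add(-5153, Pow(Add(-27, -78), 2)), Add(Add(6366, -6762), 1125)) = Add(Add(-5153, Pow(-105, 2)), Add(-396, 1125)) = Add(Add(-5153, 11025), 729) = Add(5872, 729) = 6601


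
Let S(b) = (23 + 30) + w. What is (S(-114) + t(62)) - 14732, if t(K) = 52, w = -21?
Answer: -14648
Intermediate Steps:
S(b) = 32 (S(b) = (23 + 30) - 21 = 53 - 21 = 32)
(S(-114) + t(62)) - 14732 = (32 + 52) - 14732 = 84 - 14732 = -14648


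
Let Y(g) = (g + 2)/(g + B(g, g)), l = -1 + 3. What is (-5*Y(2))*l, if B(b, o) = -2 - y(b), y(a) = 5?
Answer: 8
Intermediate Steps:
l = 2
B(b, o) = -7 (B(b, o) = -2 - 1*5 = -2 - 5 = -7)
Y(g) = (2 + g)/(-7 + g) (Y(g) = (g + 2)/(g - 7) = (2 + g)/(-7 + g))
(-5*Y(2))*l = -5*(2 + 2)/(-7 + 2)*2 = -5*4/(-5)*2 = -(-1)*4*2 = -5*(-⅘)*2 = 4*2 = 8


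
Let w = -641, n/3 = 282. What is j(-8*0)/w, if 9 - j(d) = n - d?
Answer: 837/641 ≈ 1.3058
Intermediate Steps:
n = 846 (n = 3*282 = 846)
j(d) = -837 + d (j(d) = 9 - (846 - d) = 9 + (-846 + d) = -837 + d)
j(-8*0)/w = (-837 - 8*0)/(-641) = (-837 + 0)*(-1/641) = -837*(-1/641) = 837/641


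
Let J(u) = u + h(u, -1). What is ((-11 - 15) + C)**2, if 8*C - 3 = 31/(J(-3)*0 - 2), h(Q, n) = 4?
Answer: 194481/256 ≈ 759.69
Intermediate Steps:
J(u) = 4 + u (J(u) = u + 4 = 4 + u)
C = -25/16 (C = 3/8 + (31/((4 - 3)*0 - 2))/8 = 3/8 + (31/(1*0 - 2))/8 = 3/8 + (31/(0 - 2))/8 = 3/8 + (31/(-2))/8 = 3/8 + (31*(-1/2))/8 = 3/8 + (1/8)*(-31/2) = 3/8 - 31/16 = -25/16 ≈ -1.5625)
((-11 - 15) + C)**2 = ((-11 - 15) - 25/16)**2 = (-26 - 25/16)**2 = (-441/16)**2 = 194481/256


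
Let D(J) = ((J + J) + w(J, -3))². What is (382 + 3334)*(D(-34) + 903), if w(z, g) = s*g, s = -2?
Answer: 17639852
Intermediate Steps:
w(z, g) = -2*g
D(J) = (6 + 2*J)² (D(J) = ((J + J) - 2*(-3))² = (2*J + 6)² = (6 + 2*J)²)
(382 + 3334)*(D(-34) + 903) = (382 + 3334)*(4*(3 - 34)² + 903) = 3716*(4*(-31)² + 903) = 3716*(4*961 + 903) = 3716*(3844 + 903) = 3716*4747 = 17639852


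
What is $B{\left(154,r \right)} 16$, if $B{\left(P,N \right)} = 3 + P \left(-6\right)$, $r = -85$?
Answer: $-14736$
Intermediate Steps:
$B{\left(P,N \right)} = 3 - 6 P$
$B{\left(154,r \right)} 16 = \left(3 - 924\right) 16 = \left(-921\right) 16 = -14736$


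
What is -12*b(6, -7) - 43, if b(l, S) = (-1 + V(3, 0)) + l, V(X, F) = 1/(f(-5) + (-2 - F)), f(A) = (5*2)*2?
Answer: -311/3 ≈ -103.67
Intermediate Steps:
f(A) = 20 (f(A) = 10*2 = 20)
V(X, F) = 1/(18 - F) (V(X, F) = 1/(20 + (-2 - F)) = 1/(18 - F))
b(l, S) = -17/18 + l (b(l, S) = (-1 - 1/(-18 + 0)) + l = (-1 - 1/(-18)) + l = (-1 - 1*(-1/18)) + l = (-1 + 1/18) + l = -17/18 + l)
-12*b(6, -7) - 43 = -12*(-17/18 + 6) - 43 = -12*91/18 - 43 = -182/3 - 43 = -311/3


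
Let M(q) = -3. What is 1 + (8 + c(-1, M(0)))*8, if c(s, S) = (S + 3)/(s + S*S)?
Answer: 65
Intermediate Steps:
c(s, S) = (3 + S)/(s + S²)
1 + (8 + c(-1, M(0)))*8 = 1 + (8 + (3 - 3)/(-1 + (-3)²))*8 = 1 + (8 + 0/(-1 + 9))*8 = 1 + (8 + 0/8)*8 = 1 + (8 + (⅛)*0)*8 = 1 + (8 + 0)*8 = 1 + 8*8 = 1 + 64 = 65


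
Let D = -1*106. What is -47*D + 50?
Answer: 5032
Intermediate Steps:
D = -106
-47*D + 50 = -47*(-106) + 50 = 4982 + 50 = 5032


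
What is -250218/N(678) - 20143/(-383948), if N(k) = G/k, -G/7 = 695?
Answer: 65136033045887/1867907020 ≈ 34871.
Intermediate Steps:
G = -4865 (G = -7*695 = -4865)
N(k) = -4865/k
-250218/N(678) - 20143/(-383948) = -250218/((-4865/678)) - 20143/(-383948) = -250218/((-4865*1/678)) - 20143*(-1/383948) = -250218/(-4865/678) + 20143/383948 = -250218*(-678/4865) + 20143/383948 = 169647804/4865 + 20143/383948 = 65136033045887/1867907020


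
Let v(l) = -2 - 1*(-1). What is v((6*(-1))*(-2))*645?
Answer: -645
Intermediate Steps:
v(l) = -1 (v(l) = -2 + 1 = -1)
v((6*(-1))*(-2))*645 = -1*645 = -645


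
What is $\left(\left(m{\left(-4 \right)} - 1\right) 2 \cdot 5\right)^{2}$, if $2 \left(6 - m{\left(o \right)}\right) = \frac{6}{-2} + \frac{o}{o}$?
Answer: $3600$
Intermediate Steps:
$m{\left(o \right)} = 7$ ($m{\left(o \right)} = 6 - \frac{\frac{6}{-2} + \frac{o}{o}}{2} = 6 - \frac{6 \left(- \frac{1}{2}\right) + 1}{2} = 6 - \frac{-3 + 1}{2} = 6 - -1 = 6 + 1 = 7$)
$\left(\left(m{\left(-4 \right)} - 1\right) 2 \cdot 5\right)^{2} = \left(\left(7 - 1\right) 2 \cdot 5\right)^{2} = \left(6 \cdot 10\right)^{2} = 60^{2} = 3600$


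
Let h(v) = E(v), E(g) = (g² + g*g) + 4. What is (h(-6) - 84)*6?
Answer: -48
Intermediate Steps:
E(g) = 4 + 2*g² (E(g) = (g² + g²) + 4 = 2*g² + 4 = 4 + 2*g²)
h(v) = 4 + 2*v²
(h(-6) - 84)*6 = ((4 + 2*(-6)²) - 84)*6 = ((4 + 2*36) - 84)*6 = ((4 + 72) - 84)*6 = (76 - 84)*6 = -8*6 = -48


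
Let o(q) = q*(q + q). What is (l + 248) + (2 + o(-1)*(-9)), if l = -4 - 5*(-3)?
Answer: 243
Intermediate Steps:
o(q) = 2*q² (o(q) = q*(2*q) = 2*q²)
l = 11 (l = -4 + 15 = 11)
(l + 248) + (2 + o(-1)*(-9)) = (11 + 248) + (2 + (2*(-1)²)*(-9)) = 259 + (2 + (2*1)*(-9)) = 259 + (2 + 2*(-9)) = 259 + (2 - 18) = 259 - 16 = 243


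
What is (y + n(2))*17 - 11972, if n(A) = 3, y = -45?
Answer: -12686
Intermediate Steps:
(y + n(2))*17 - 11972 = (-45 + 3)*17 - 11972 = -42*17 - 11972 = -714 - 11972 = -12686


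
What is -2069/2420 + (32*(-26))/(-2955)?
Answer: -820091/1430220 ≈ -0.57340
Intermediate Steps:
-2069/2420 + (32*(-26))/(-2955) = -2069*1/2420 - 832*(-1/2955) = -2069/2420 + 832/2955 = -820091/1430220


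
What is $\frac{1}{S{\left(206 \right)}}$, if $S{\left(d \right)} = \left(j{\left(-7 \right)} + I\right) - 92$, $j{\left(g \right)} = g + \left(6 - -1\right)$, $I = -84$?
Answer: $- \frac{1}{176} \approx -0.0056818$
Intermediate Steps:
$j{\left(g \right)} = 7 + g$ ($j{\left(g \right)} = g + \left(6 + 1\right) = g + 7 = 7 + g$)
$S{\left(d \right)} = -176$ ($S{\left(d \right)} = \left(\left(7 - 7\right) - 84\right) - 92 = \left(0 - 84\right) - 92 = -84 - 92 = -176$)
$\frac{1}{S{\left(206 \right)}} = \frac{1}{-176} = - \frac{1}{176}$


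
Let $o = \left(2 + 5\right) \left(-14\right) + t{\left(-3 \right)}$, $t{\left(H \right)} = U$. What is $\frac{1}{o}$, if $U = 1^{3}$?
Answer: $- \frac{1}{97} \approx -0.010309$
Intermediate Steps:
$U = 1$
$t{\left(H \right)} = 1$
$o = -97$ ($o = \left(2 + 5\right) \left(-14\right) + 1 = 7 \left(-14\right) + 1 = -98 + 1 = -97$)
$\frac{1}{o} = \frac{1}{-97} = - \frac{1}{97}$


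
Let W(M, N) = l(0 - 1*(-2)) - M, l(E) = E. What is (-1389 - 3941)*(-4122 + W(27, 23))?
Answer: 22103510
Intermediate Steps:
W(M, N) = 2 - M (W(M, N) = (0 - 1*(-2)) - M = (0 + 2) - M = 2 - M)
(-1389 - 3941)*(-4122 + W(27, 23)) = (-1389 - 3941)*(-4122 + (2 - 1*27)) = -5330*(-4122 + (2 - 27)) = -5330*(-4122 - 25) = -5330*(-4147) = 22103510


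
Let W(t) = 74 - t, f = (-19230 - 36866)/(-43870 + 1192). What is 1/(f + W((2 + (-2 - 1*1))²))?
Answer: 21339/1585795 ≈ 0.013456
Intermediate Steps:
f = 28048/21339 (f = -56096/(-42678) = -56096*(-1/42678) = 28048/21339 ≈ 1.3144)
1/(f + W((2 + (-2 - 1*1))²)) = 1/(28048/21339 + (74 - (2 + (-2 - 1*1))²)) = 1/(28048/21339 + (74 - (2 + (-2 - 1))²)) = 1/(28048/21339 + (74 - (2 - 3)²)) = 1/(28048/21339 + (74 - 1*(-1)²)) = 1/(28048/21339 + (74 - 1*1)) = 1/(28048/21339 + (74 - 1)) = 1/(28048/21339 + 73) = 1/(1585795/21339) = 21339/1585795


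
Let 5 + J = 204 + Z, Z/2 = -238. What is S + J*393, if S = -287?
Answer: -109148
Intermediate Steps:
Z = -476 (Z = 2*(-238) = -476)
J = -277 (J = -5 + (204 - 476) = -5 - 272 = -277)
S + J*393 = -287 - 277*393 = -287 - 108861 = -109148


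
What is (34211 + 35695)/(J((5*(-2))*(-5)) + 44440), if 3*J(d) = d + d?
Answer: 104859/66710 ≈ 1.5719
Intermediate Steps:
J(d) = 2*d/3 (J(d) = (d + d)/3 = (2*d)/3 = 2*d/3)
(34211 + 35695)/(J((5*(-2))*(-5)) + 44440) = (34211 + 35695)/(2*((5*(-2))*(-5))/3 + 44440) = 69906/(2*(-10*(-5))/3 + 44440) = 69906/((⅔)*50 + 44440) = 69906/(100/3 + 44440) = 69906/(133420/3) = 69906*(3/133420) = 104859/66710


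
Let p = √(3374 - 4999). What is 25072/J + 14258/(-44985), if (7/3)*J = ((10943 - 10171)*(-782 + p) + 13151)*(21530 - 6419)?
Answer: -2790738335765715466/8804795528909868445 - 677445440*I*√65/15853916590901397 ≈ -0.31696 - 3.445e-7*I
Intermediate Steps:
p = 5*I*√65 (p = √(-1625) = 5*I*√65 ≈ 40.311*I)
J = -26771539149/7 + 174985380*I*√65/7 (J = 3*(((10943 - 10171)*(-782 + 5*I*√65) + 13151)*(21530 - 6419))/7 = 3*((772*(-782 + 5*I*√65) + 13151)*15111)/7 = 3*(((-603704 + 3860*I*√65) + 13151)*15111)/7 = 3*((-590553 + 3860*I*√65)*15111)/7 = 3*(-8923846383 + 58328460*I*√65)/7 = -26771539149/7 + 174985380*I*√65/7 ≈ -3.8245e+9 + 2.0154e+8*I)
25072/J + 14258/(-44985) = 25072/(-26771539149/7 + 174985380*I*√65/7) + 14258/(-44985) = 25072/(-26771539149/7 + 174985380*I*√65/7) + 14258*(-1/44985) = 25072/(-26771539149/7 + 174985380*I*√65/7) - 14258/44985 = -14258/44985 + 25072/(-26771539149/7 + 174985380*I*√65/7)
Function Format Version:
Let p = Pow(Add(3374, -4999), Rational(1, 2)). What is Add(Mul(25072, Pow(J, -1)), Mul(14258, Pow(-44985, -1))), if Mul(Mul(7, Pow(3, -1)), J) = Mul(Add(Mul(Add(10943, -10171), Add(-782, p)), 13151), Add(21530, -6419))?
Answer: Add(Rational(-2790738335765715466, 8804795528909868445), Mul(Rational(-677445440, 15853916590901397), I, Pow(65, Rational(1, 2)))) ≈ Add(-0.31696, Mul(-3.4450e-7, I))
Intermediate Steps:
p = Mul(5, I, Pow(65, Rational(1, 2))) (p = Pow(-1625, Rational(1, 2)) = Mul(5, I, Pow(65, Rational(1, 2))) ≈ Mul(40.311, I))
J = Add(Rational(-26771539149, 7), Mul(Rational(174985380, 7), I, Pow(65, Rational(1, 2)))) (J = Mul(Rational(3, 7), Mul(Add(Mul(Add(10943, -10171), Add(-782, Mul(5, I, Pow(65, Rational(1, 2))))), 13151), Add(21530, -6419))) = Mul(Rational(3, 7), Mul(Add(Mul(772, Add(-782, Mul(5, I, Pow(65, Rational(1, 2))))), 13151), 15111)) = Mul(Rational(3, 7), Mul(Add(Add(-603704, Mul(3860, I, Pow(65, Rational(1, 2)))), 13151), 15111)) = Mul(Rational(3, 7), Mul(Add(-590553, Mul(3860, I, Pow(65, Rational(1, 2)))), 15111)) = Mul(Rational(3, 7), Add(-8923846383, Mul(58328460, I, Pow(65, Rational(1, 2))))) = Add(Rational(-26771539149, 7), Mul(Rational(174985380, 7), I, Pow(65, Rational(1, 2)))) ≈ Add(-3.8245e+9, Mul(2.0154e+8, I)))
Add(Mul(25072, Pow(J, -1)), Mul(14258, Pow(-44985, -1))) = Add(Mul(25072, Pow(Add(Rational(-26771539149, 7), Mul(Rational(174985380, 7), I, Pow(65, Rational(1, 2)))), -1)), Mul(14258, Pow(-44985, -1))) = Add(Mul(25072, Pow(Add(Rational(-26771539149, 7), Mul(Rational(174985380, 7), I, Pow(65, Rational(1, 2)))), -1)), Mul(14258, Rational(-1, 44985))) = Add(Mul(25072, Pow(Add(Rational(-26771539149, 7), Mul(Rational(174985380, 7), I, Pow(65, Rational(1, 2)))), -1)), Rational(-14258, 44985)) = Add(Rational(-14258, 44985), Mul(25072, Pow(Add(Rational(-26771539149, 7), Mul(Rational(174985380, 7), I, Pow(65, Rational(1, 2)))), -1)))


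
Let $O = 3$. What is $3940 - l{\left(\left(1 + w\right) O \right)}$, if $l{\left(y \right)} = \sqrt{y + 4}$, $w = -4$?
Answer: $3940 - i \sqrt{5} \approx 3940.0 - 2.2361 i$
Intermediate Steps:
$l{\left(y \right)} = \sqrt{4 + y}$
$3940 - l{\left(\left(1 + w\right) O \right)} = 3940 - \sqrt{4 + \left(1 - 4\right) 3} = 3940 - \sqrt{4 - 9} = 3940 - \sqrt{-5} = 3940 - i \sqrt{5}$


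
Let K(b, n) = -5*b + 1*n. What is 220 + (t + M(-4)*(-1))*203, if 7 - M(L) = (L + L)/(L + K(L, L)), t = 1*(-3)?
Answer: -5836/3 ≈ -1945.3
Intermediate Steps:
K(b, n) = n - 5*b (K(b, n) = -5*b + n = n - 5*b)
t = -3
M(L) = 23/3 (M(L) = 7 - (L + L)/(L + (L - 5*L)) = 7 - 2*L/(L - 4*L) = 7 - 2*L/((-3*L)) = 7 - 2*L*(-1/(3*L)) = 7 - 1*(-2/3) = 7 + 2/3 = 23/3)
220 + (t + M(-4)*(-1))*203 = 220 + (-3 + (23/3)*(-1))*203 = 220 + (-3 - 23/3)*203 = 220 - 32/3*203 = 220 - 6496/3 = -5836/3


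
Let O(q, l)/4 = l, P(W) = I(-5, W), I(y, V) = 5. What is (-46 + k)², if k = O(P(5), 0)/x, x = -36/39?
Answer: 2116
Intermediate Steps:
P(W) = 5
x = -12/13 (x = -36*1/39 = -12/13 ≈ -0.92308)
O(q, l) = 4*l
k = 0 (k = (4*0)/(-12/13) = 0*(-13/12) = 0)
(-46 + k)² = (-46 + 0)² = (-46)² = 2116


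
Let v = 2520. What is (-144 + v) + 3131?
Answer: 5507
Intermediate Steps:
(-144 + v) + 3131 = (-144 + 2520) + 3131 = 2376 + 3131 = 5507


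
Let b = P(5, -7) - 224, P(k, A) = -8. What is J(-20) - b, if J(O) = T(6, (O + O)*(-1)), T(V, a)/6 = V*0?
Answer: 232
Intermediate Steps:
T(V, a) = 0 (T(V, a) = 6*(V*0) = 6*0 = 0)
J(O) = 0
b = -232 (b = -8 - 224 = -232)
J(-20) - b = 0 - 1*(-232) = 0 + 232 = 232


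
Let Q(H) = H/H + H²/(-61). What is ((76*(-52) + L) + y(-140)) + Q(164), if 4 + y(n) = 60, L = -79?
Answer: -269310/61 ≈ -4414.9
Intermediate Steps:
Q(H) = 1 - H²/61 (Q(H) = 1 + H²*(-1/61) = 1 - H²/61)
y(n) = 56 (y(n) = -4 + 60 = 56)
((76*(-52) + L) + y(-140)) + Q(164) = ((76*(-52) - 79) + 56) + (1 - 1/61*164²) = ((-3952 - 79) + 56) + (1 - 1/61*26896) = (-4031 + 56) + (1 - 26896/61) = -3975 - 26835/61 = -269310/61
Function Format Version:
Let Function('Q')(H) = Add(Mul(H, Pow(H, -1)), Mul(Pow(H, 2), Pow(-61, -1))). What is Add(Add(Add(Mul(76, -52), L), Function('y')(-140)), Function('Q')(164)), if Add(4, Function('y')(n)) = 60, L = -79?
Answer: Rational(-269310, 61) ≈ -4414.9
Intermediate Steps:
Function('Q')(H) = Add(1, Mul(Rational(-1, 61), Pow(H, 2))) (Function('Q')(H) = Add(1, Mul(Pow(H, 2), Rational(-1, 61))) = Add(1, Mul(Rational(-1, 61), Pow(H, 2))))
Function('y')(n) = 56 (Function('y')(n) = Add(-4, 60) = 56)
Add(Add(Add(Mul(76, -52), L), Function('y')(-140)), Function('Q')(164)) = Add(Add(Add(Mul(76, -52), -79), 56), Add(1, Mul(Rational(-1, 61), Pow(164, 2)))) = Add(Add(Add(-3952, -79), 56), Add(1, Mul(Rational(-1, 61), 26896))) = Add(Add(-4031, 56), Add(1, Rational(-26896, 61))) = Add(-3975, Rational(-26835, 61)) = Rational(-269310, 61)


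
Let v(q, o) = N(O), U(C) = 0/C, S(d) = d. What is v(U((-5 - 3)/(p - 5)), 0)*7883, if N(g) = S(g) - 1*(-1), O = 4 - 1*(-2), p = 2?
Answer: 55181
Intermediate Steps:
U(C) = 0
O = 6 (O = 4 + 2 = 6)
N(g) = 1 + g (N(g) = g - 1*(-1) = g + 1 = 1 + g)
v(q, o) = 7 (v(q, o) = 1 + 6 = 7)
v(U((-5 - 3)/(p - 5)), 0)*7883 = 7*7883 = 55181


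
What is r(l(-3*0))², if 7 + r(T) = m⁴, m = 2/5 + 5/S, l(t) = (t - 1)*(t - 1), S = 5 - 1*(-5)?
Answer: 4024506721/100000000 ≈ 40.245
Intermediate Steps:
S = 10 (S = 5 + 5 = 10)
l(t) = (-1 + t)² (l(t) = (-1 + t)*(-1 + t) = (-1 + t)²)
m = 9/10 (m = 2/5 + 5/10 = 2*(⅕) + 5*(⅒) = ⅖ + ½ = 9/10 ≈ 0.90000)
r(T) = -63439/10000 (r(T) = -7 + (9/10)⁴ = -7 + 6561/10000 = -63439/10000)
r(l(-3*0))² = (-63439/10000)² = 4024506721/100000000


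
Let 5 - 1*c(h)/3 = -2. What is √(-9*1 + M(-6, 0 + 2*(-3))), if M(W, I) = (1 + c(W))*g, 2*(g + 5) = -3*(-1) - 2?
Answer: 6*I*√3 ≈ 10.392*I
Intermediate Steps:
c(h) = 21 (c(h) = 15 - 3*(-2) = 15 + 6 = 21)
g = -9/2 (g = -5 + (-3*(-1) - 2)/2 = -5 + (3 - 2)/2 = -5 + (½)*1 = -5 + ½ = -9/2 ≈ -4.5000)
M(W, I) = -99 (M(W, I) = (1 + 21)*(-9/2) = 22*(-9/2) = -99)
√(-9*1 + M(-6, 0 + 2*(-3))) = √(-9*1 - 99) = √(-9 - 99) = √(-108) = 6*I*√3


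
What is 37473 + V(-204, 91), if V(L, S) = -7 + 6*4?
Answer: 37490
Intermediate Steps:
V(L, S) = 17 (V(L, S) = -7 + 24 = 17)
37473 + V(-204, 91) = 37473 + 17 = 37490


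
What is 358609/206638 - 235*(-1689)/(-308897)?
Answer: 28755522503/63829858286 ≈ 0.45050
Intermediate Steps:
358609/206638 - 235*(-1689)/(-308897) = 358609*(1/206638) + 396915*(-1/308897) = 358609/206638 - 396915/308897 = 28755522503/63829858286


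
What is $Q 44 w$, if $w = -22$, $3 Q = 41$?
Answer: $- \frac{39688}{3} \approx -13229.0$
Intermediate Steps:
$Q = \frac{41}{3}$ ($Q = \frac{1}{3} \cdot 41 = \frac{41}{3} \approx 13.667$)
$Q 44 w = \frac{41}{3} \cdot 44 \left(-22\right) = \frac{1804}{3} \left(-22\right) = - \frac{39688}{3}$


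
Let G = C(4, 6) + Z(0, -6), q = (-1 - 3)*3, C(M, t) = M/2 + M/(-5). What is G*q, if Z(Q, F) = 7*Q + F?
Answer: 288/5 ≈ 57.600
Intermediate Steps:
Z(Q, F) = F + 7*Q
C(M, t) = 3*M/10 (C(M, t) = M*(½) + M*(-⅕) = M/2 - M/5 = 3*M/10)
q = -12 (q = -4*3 = -12)
G = -24/5 (G = (3/10)*4 + (-6 + 7*0) = 6/5 + (-6 + 0) = 6/5 - 6 = -24/5 ≈ -4.8000)
G*q = -24/5*(-12) = 288/5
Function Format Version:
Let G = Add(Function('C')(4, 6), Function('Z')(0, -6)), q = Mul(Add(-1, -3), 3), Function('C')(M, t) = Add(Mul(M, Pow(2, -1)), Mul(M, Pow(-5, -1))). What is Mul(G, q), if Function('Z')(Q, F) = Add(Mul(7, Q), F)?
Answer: Rational(288, 5) ≈ 57.600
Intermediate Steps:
Function('Z')(Q, F) = Add(F, Mul(7, Q))
Function('C')(M, t) = Mul(Rational(3, 10), M) (Function('C')(M, t) = Add(Mul(M, Rational(1, 2)), Mul(M, Rational(-1, 5))) = Add(Mul(Rational(1, 2), M), Mul(Rational(-1, 5), M)) = Mul(Rational(3, 10), M))
q = -12 (q = Mul(-4, 3) = -12)
G = Rational(-24, 5) (G = Add(Mul(Rational(3, 10), 4), Add(-6, Mul(7, 0))) = Add(Rational(6, 5), Add(-6, 0)) = Add(Rational(6, 5), -6) = Rational(-24, 5) ≈ -4.8000)
Mul(G, q) = Mul(Rational(-24, 5), -12) = Rational(288, 5)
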